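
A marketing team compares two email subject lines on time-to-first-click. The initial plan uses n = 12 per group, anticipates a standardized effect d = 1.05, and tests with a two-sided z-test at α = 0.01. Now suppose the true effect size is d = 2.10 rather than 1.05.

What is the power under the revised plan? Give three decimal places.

Power ≈ 0.995

With d = 2.10: δ = d·√(n/2) = 2.10 × √(12/2) = 5.1439. Critical value z_{0.005} = 2.576.
Revised power = Φ(δ − 2.576) + Φ(−δ − 2.576) = Φ(2.568) + Φ(-7.720) = 0.9949 + 0.0000 = 0.9949.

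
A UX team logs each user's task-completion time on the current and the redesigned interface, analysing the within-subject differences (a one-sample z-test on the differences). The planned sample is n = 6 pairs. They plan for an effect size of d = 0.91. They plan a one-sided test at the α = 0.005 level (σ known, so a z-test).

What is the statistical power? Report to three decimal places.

Power ≈ 0.364

Noncentrality parameter: δ = d·√n = 0.91 × √6 = 2.2290
One-sided α = 0.005 → critical value z_{0.005} = 2.576.
Power = P(Z > 2.576 − δ) = Φ(-0.347) = 0.3644.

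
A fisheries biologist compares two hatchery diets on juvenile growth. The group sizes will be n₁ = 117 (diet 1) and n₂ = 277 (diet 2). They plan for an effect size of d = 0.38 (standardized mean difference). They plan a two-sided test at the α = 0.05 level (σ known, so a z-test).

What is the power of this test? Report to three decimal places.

Noncentrality parameter: δ = d / √(1/n₁ + 1/n₂) = 0.38 / √(1/117 + 1/277) = 3.4464
Critical value for a two-sided test at α = 0.05: z_{α/2} = 1.960.
Power = Φ(δ − 1.960) + Φ(−δ − 1.960) = Φ(1.486) + Φ(-5.406) = 0.9314 + 0.0000 = 0.9314.

Power ≈ 0.931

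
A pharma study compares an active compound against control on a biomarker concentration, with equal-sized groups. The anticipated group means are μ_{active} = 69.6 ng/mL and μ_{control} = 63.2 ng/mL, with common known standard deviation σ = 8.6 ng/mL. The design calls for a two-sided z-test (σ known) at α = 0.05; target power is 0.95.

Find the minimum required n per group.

n = 47 per group

Standardized effect: d = |μ_{active} − μ_{control}| / σ = |69.6 − 63.2| / 8.6 = 0.7442
For power 0.95 need Φ(δ − z_{0.025}) = 0.95, so δ = z_{0.025} + z_{0.05} = 1.960 + 1.645 = 3.605.
(Ignoring the negligible lower-tail rejection probability gives the usual closed-form inversion.)
δ = d·√(n/2) ⇒ n = 2(δ/d)² = 2 × (3.605 / 0.7442)² = 46.93.
Rounding up, n = 47 per group.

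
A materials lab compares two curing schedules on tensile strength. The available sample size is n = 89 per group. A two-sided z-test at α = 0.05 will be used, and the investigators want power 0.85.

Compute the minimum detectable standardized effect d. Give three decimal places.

Need Φ(δ − 1.960) = 0.85, so δ = 1.960 + 1.036 = 2.996.
(Lower-tail contribution to power is negligible for δ > 0.)
δ = d·√(n/2) ⇒ d = δ/√(n/2) = 2.996/√(89/2) = 0.4492.

d ≈ 0.449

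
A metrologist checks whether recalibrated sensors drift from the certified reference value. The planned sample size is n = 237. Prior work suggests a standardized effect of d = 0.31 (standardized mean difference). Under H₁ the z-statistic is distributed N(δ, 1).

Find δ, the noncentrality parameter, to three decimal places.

δ ≈ 4.772

The noncentrality parameter scales effect size by the design's sample-size factor: δ = d·√n = 0.31 × √237 = 4.7724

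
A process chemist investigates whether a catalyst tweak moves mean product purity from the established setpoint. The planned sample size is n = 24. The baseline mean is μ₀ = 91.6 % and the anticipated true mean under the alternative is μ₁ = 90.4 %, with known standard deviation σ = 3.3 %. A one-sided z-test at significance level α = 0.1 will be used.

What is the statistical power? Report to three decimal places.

Power ≈ 0.691

Standardized effect: d = |μ₁ − μ₀| / σ = |90.4 − 91.6| / 3.3 = 0.3636
Noncentrality parameter: δ = d·√n = 0.3636 × √24 = 1.7814
Critical value for a one-sided test at α = 0.1: z_α = 1.282.
Power = Φ(δ − 1.282) = Φ(0.500) = 0.6914.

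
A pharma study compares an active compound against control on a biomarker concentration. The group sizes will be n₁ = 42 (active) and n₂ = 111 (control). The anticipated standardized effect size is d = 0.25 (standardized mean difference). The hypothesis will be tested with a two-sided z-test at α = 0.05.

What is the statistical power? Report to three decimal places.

Power ≈ 0.281

Noncentrality parameter: δ = d / √(1/n₁ + 1/n₂) = 0.25 / √(1/42 + 1/111) = 1.3800
Critical value for a two-sided test at α = 0.05: z_{α/2} = 1.960.
Power = Φ(δ − 1.960) + Φ(−δ − 1.960) = Φ(-0.580) + Φ(-3.340) = 0.2810 + 0.0004 = 0.2814.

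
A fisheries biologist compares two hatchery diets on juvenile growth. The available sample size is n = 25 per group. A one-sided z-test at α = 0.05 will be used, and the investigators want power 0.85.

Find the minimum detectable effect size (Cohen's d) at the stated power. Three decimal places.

Required noncentrality: δ = z_{0.05} + z_{0.15} = 1.645 + 1.036 = 2.681.
δ = d·√(n/2) ⇒ d = δ/√(n/2) = 2.681/√(25/2) = 0.7584.

d ≈ 0.758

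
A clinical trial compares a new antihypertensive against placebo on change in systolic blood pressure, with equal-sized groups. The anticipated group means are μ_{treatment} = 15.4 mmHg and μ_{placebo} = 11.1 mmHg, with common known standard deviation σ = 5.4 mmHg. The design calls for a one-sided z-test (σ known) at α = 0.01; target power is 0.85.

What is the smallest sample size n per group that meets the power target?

n = 36 per group

Standardized effect: d = |μ_{treatment} − μ_{placebo}| / σ = |15.4 − 11.1| / 5.4 = 0.7963
Set Φ(δ − 2.326) = 0.85; then δ − 2.326 = Φ⁻¹(0.85) = 1.036, giving δ = 3.363.
δ = d·√(n/2) ⇒ n = 2(δ/d)² = 2 × (3.363 / 0.7963)² = 35.67.
Rounding up, n = 36 per group.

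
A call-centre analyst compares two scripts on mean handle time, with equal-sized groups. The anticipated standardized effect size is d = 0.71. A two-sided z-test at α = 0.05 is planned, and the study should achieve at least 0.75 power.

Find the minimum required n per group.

For power 0.75 need Φ(δ − z_{0.025}) = 0.75, so δ = z_{0.025} + z_{0.25} = 1.960 + 0.674 = 2.634.
(Ignoring the negligible lower-tail rejection probability gives the usual closed-form inversion.)
δ = d·√(n/2) ⇒ n = 2(δ/d)² = 2 × (2.634 / 0.71)² = 27.54.
Round up to the next whole unit.

n = 28 per group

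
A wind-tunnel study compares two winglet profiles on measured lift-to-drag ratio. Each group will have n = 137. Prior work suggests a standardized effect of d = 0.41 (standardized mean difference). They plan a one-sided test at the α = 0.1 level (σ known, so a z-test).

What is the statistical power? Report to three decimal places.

Noncentrality parameter: δ = d·√(n/2) = 0.41 × √(137/2) = 3.3934
One-sided α = 0.1 → critical value z_{0.1} = 1.282.
Power = Φ(δ − 1.282) = Φ(2.112) = 0.9826.

Power ≈ 0.983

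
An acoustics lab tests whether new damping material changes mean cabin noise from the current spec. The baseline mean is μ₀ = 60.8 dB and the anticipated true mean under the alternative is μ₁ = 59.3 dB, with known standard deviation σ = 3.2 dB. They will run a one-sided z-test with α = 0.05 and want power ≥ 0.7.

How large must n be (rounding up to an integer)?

n = 22

Standardized effect: d = |μ₁ − μ₀| / σ = |59.3 − 60.8| / 3.2 = 0.4688
Set Φ(δ − 1.645) = 0.7; then δ − 1.645 = Φ⁻¹(0.7) = 0.524, giving δ = 2.169.
δ = d·√n ⇒ n = (δ/d)² = (2.169 / 0.4688)² = 21.42.
Round up to the next whole unit.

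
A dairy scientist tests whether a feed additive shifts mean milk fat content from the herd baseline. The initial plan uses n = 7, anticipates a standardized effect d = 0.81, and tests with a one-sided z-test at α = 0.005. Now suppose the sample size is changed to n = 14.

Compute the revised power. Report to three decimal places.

Power ≈ 0.675

With n = 14: δ = d·√n = 0.81 × √14 = 3.0307. Critical value z_{0.005} = 2.576.
Revised power = Φ(δ − 2.576) = Φ(0.455) = 0.6754.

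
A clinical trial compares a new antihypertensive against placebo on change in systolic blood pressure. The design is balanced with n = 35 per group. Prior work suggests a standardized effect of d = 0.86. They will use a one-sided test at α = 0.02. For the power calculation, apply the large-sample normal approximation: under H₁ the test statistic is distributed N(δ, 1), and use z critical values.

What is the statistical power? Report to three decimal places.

Noncentrality parameter: δ = d·√(n/2) = 0.86 × √(35/2) = 3.5976
One-sided α = 0.02 → critical value z_{0.02} = 2.054.
Power = Φ(δ − 2.054) = Φ(1.544) = 0.9387.

Power ≈ 0.939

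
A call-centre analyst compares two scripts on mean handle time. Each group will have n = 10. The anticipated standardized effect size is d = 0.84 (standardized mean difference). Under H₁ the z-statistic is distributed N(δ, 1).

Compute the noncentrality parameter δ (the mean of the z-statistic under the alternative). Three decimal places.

The noncentrality parameter scales effect size by the design's sample-size factor: δ = d·√(n/2) = 0.84 × √(10/2) = 1.8783

δ ≈ 1.878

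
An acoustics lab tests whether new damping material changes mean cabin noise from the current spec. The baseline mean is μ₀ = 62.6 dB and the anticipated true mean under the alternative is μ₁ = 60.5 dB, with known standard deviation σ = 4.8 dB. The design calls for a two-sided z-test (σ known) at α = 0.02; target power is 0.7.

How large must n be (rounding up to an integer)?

n = 43

Standardized effect: d = |μ₁ − μ₀| / σ = |60.5 − 62.6| / 4.8 = 0.4375
For power 0.7 need Φ(δ − z_{0.01}) = 0.7, so δ = z_{0.01} + z_{0.30} = 2.326 + 0.524 = 2.851.
(For δ > 0 the lower-tail rejection region contributes negligibly to power, so the one-term inversion is standard.)
δ = d·√n ⇒ n = (δ/d)² = (2.851 / 0.4375)² = 42.46.
Round up to the next whole unit.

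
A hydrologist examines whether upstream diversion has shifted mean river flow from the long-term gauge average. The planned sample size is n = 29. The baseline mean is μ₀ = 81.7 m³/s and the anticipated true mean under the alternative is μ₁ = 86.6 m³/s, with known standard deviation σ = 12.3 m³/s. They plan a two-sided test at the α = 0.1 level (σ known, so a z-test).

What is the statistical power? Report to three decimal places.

Standardized effect: d = |μ₁ − μ₀| / σ = |86.6 − 81.7| / 12.3 = 0.3984
Noncentrality parameter: λ = d·√n = 0.3984 × √29 = 2.1453
Critical value for a two-sided test at α = 0.1: z_{α/2} = 1.645.
Power = Φ(λ − 1.645) + Φ(−λ − 1.645) = Φ(0.500) + Φ(-3.790) = 0.6916 + 0.0001 = 0.6917.

Power ≈ 0.692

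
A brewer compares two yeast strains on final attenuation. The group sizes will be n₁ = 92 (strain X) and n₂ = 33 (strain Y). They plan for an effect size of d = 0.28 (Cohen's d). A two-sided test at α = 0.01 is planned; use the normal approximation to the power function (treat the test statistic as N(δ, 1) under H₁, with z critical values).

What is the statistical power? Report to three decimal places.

Power ≈ 0.116

Noncentrality parameter: δ = d / √(1/n₁ + 1/n₂) = 0.28 / √(1/92 + 1/33) = 1.3799
Two-sided α = 0.01 → critical value z_{0.005} = 2.576.
Power = Φ(δ − 2.576) + Φ(−δ − 2.576) = Φ(-1.196) + Φ(-3.956) = 0.1159 + 0.0000 = 0.1159.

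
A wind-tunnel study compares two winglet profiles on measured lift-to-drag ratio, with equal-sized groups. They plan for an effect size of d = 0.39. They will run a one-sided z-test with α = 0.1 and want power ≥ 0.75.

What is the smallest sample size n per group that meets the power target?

For power 0.75 need Φ(δ − z_{0.1}) = 0.75, so δ = z_{0.1} + z_{0.25} = 1.282 + 0.674 = 1.956.
δ = d·√(n/2) ⇒ n = 2(δ/d)² = 2 × (1.956 / 0.39)² = 50.31.
Round up to the next whole unit.

n = 51 per group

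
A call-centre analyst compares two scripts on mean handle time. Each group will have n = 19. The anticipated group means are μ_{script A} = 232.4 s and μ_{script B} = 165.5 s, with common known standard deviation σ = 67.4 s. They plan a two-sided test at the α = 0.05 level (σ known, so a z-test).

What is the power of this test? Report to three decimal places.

Power ≈ 0.864

Standardized effect: d = |μ_{script A} − μ_{script B}| / σ = |232.4 − 165.5| / 67.4 = 0.9926
Noncentrality parameter: λ = d·√(n/2) = 0.9926 × √(19/2) = 3.0593
Two-sided α = 0.05 → critical value z_{0.025} = 1.960.
Power = Φ(λ − 1.960) + Φ(−λ − 1.960) = Φ(1.099) + Φ(-5.019) = 0.8642 + 0.0000 = 0.8642.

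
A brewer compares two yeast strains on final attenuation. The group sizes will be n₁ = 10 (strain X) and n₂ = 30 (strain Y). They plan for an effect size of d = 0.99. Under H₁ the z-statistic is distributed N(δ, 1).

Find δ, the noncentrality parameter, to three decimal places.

δ ≈ 2.711

δ = d / √(1/n₁ + 1/n₂) = 0.99 / √(1/10 + 1/30) = 2.7112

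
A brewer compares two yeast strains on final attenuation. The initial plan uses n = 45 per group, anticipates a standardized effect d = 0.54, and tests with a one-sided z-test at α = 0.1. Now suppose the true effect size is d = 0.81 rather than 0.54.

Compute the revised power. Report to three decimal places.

With d = 0.81: δ = d·√(n/2) = 0.81 × √(45/2) = 3.8422. Critical value z_{0.1} = 1.282.
Revised power = Φ(δ − 1.282) = Φ(2.561) = 0.9948.

Power ≈ 0.995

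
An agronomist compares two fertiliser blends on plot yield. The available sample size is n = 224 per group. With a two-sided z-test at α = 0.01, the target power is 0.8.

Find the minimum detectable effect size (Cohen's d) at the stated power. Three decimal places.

Need Φ(δ − 2.576) = 0.8, so δ = 2.576 + 0.842 = 3.417.
(The second rejection-region term Φ(−δ − z_{α/2}) is negligible and dropped.)
δ = d·√(n/2) ⇒ d = δ/√(n/2) = 3.417/√(224/2) = 0.3229.

d ≈ 0.323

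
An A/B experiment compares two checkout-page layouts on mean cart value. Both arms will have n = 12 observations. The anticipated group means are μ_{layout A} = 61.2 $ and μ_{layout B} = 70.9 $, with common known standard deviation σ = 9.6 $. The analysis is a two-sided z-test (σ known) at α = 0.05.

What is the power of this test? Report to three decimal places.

Power ≈ 0.697

Standardized effect: d = |μ_{layout A} − μ_{layout B}| / σ = |61.2 − 70.9| / 9.6 = 1.0104
Noncentrality parameter: δ = d·√(n/2) = 1.0104 × √(12/2) = 2.4750
Critical value for a two-sided test at α = 0.05: z_{α/2} = 1.960.
Power = Φ(δ − 1.960) + Φ(−δ − 1.960) = Φ(0.515) + Φ(-4.435) = 0.6967 + 0.0000 = 0.6967.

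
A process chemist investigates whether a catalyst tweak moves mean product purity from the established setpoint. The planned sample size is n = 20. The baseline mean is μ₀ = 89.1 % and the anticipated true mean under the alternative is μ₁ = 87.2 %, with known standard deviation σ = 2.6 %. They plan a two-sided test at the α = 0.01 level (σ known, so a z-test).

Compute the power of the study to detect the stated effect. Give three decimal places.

Power ≈ 0.756

Standardized effect: d = |μ₁ − μ₀| / σ = |87.2 − 89.1| / 2.6 = 0.7308
Noncentrality parameter: δ = d·√n = 0.7308 × √20 = 3.2681
Critical value for a two-sided test at α = 0.01: z_{α/2} = 2.576.
Power = Φ(δ − 2.576) + Φ(−δ − 2.576) = Φ(0.692) + Φ(-5.844) = 0.7556 + 0.0000 = 0.7556.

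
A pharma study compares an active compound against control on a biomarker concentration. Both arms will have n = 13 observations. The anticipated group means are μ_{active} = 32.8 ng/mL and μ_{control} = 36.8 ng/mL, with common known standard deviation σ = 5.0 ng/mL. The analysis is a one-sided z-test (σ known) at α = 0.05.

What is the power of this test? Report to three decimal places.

Power ≈ 0.653

Standardized effect: d = |μ_{active} − μ_{control}| / σ = |32.8 − 36.8| / 5.0 = 0.8000
Noncentrality parameter: δ = d·√(n/2) = 0.8000 × √(13/2) = 2.0396
One-sided α = 0.05 → critical value z_{0.05} = 1.645.
Power = P(Z > 1.645 − δ) = Φ(0.395) = 0.6535.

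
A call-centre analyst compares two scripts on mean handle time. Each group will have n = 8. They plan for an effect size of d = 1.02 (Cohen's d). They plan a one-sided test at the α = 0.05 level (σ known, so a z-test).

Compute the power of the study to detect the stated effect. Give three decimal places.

Power ≈ 0.654

Noncentrality parameter: λ = d·√(n/2) = 1.02 × √(8/2) = 2.0400
Critical value for a one-sided test at α = 0.05: z_α = 1.645.
Power = Φ(λ − 1.645) = Φ(0.395) = 0.6536.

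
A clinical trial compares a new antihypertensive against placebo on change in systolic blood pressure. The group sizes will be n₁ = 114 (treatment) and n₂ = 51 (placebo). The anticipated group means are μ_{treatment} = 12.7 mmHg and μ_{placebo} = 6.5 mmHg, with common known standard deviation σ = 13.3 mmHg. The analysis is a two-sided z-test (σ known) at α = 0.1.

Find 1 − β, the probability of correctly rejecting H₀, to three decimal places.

Power ≈ 0.869

Standardized effect: d = |μ_{treatment} − μ_{placebo}| / σ = |12.7 − 6.5| / 13.3 = 0.4662
Noncentrality parameter: δ = d / √(1/n₁ + 1/n₂) = 0.4662 / √(1/114 + 1/51) = 2.7672
Critical value for a two-sided test at α = 0.1: z_{α/2} = 1.645.
Power = Φ(δ − 1.645) + Φ(−δ − 1.645) = Φ(1.122) + Φ(-4.412) = 0.8691 + 0.0000 = 0.8691.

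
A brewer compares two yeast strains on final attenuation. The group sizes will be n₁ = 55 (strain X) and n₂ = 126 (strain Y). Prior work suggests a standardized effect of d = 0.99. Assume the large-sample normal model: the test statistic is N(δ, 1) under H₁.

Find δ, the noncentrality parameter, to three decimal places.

δ ≈ 6.126

The noncentrality parameter scales effect size by the design's sample-size factor: δ = d / √(1/n₁ + 1/n₂) = 0.99 / √(1/55 + 1/126) = 6.1258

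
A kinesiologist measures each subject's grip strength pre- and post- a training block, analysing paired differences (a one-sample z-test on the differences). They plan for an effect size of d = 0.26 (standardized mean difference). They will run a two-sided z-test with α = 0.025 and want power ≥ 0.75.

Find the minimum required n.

Set Φ(δ − 2.241) = 0.75; then δ − 2.241 = Φ⁻¹(0.75) = 0.674, giving δ = 2.916.
(Ignoring the negligible lower-tail rejection probability gives the usual closed-form inversion.)
δ = d·√n ⇒ n = (δ/d)² = (2.916 / 0.26)² = 125.78.
Rounding up, n = 126.

n = 126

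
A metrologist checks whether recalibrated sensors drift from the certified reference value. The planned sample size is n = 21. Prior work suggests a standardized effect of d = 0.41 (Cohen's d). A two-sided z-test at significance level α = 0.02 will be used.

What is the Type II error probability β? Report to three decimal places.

Noncentrality parameter: δ = d·√n = 0.41 × √21 = 1.8789
Critical value for a two-sided test at α = 0.02: z_{α/2} = 2.326.
Power = Φ(δ − 2.326) + Φ(−δ − 2.326) = Φ(-0.447) + Φ(-4.205) = 0.3273 + 0.0000 = 0.3273.
Type II error: β = 1 − power = 1 − 0.3273 = 0.6727.

β ≈ 0.673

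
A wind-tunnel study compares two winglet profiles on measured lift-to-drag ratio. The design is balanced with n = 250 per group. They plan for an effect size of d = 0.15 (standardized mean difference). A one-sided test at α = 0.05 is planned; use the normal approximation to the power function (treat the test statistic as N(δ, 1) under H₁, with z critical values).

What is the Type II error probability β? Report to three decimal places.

β ≈ 0.487

Noncentrality parameter: λ = d·√(n/2) = 0.15 × √(250/2) = 1.6771
Critical value for a one-sided test at α = 0.05: z_α = 1.645.
Power = P(Z > 1.645 − λ) = Φ(0.032) = 0.5128.
Type II error: β = 1 − power = 1 − 0.5128 = 0.4872.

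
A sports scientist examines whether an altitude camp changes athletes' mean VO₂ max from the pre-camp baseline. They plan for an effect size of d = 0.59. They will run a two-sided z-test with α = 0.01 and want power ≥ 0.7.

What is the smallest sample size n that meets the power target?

For power 0.7 need Φ(δ − z_{0.005}) = 0.7, so δ = z_{0.005} + z_{0.30} = 2.576 + 0.524 = 3.100.
(For δ > 0 the lower-tail rejection region contributes negligibly to power, so the one-term inversion is standard.)
δ = d·√n ⇒ n = (δ/d)² = (3.100 / 0.59)² = 27.61.
Round up to the next whole unit.

n = 28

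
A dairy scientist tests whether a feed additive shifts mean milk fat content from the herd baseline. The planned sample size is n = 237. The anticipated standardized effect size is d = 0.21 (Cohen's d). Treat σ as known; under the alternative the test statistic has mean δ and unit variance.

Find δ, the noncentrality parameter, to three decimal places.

The noncentrality parameter scales effect size by the design's sample-size factor: δ = d·√n = 0.21 × √237 = 3.2329

δ ≈ 3.233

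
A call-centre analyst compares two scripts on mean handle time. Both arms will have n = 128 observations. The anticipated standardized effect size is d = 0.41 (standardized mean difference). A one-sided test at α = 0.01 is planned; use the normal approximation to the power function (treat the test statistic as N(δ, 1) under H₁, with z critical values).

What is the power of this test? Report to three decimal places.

Noncentrality parameter: δ = d·√(n/2) = 0.41 × √(128/2) = 3.2800
Critical value for a one-sided test at α = 0.01: z_α = 2.326.
Power = Φ(δ − 2.326) = Φ(0.954) = 0.8299.

Power ≈ 0.830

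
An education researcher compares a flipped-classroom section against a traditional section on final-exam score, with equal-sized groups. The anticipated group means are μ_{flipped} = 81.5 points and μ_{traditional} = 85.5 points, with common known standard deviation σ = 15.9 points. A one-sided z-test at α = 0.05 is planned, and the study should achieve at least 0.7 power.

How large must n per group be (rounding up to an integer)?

Standardized effect: d = |μ_{flipped} − μ_{traditional}| / σ = |81.5 − 85.5| / 15.9 = 0.2516
For power 0.7 need Φ(δ − z_{0.05}) = 0.7, so δ = z_{0.05} + z_{0.30} = 1.645 + 0.524 = 2.169.
δ = d·√(n/2) ⇒ n = 2(δ/d)² = 2 × (2.169 / 0.2516)² = 148.70.
Rounding up, n = 149 per group.

n = 149 per group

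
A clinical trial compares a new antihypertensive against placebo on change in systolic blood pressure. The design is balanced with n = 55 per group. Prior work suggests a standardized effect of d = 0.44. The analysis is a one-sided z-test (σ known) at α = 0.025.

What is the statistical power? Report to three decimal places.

Power ≈ 0.636

Noncentrality parameter: δ = d·√(n/2) = 0.44 × √(55/2) = 2.3074
Critical value for a one-sided test at α = 0.025: z_α = 1.960.
Power = Φ(δ − 1.960) = Φ(0.347) = 0.6359.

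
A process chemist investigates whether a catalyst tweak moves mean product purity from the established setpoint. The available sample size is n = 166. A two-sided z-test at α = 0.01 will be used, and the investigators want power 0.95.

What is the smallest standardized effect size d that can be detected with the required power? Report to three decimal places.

d ≈ 0.328

Need Φ(δ − 2.576) = 0.95, so δ = 2.576 + 1.645 = 4.221.
(Lower-tail contribution to power is negligible for δ > 0.)
δ = d·√n ⇒ d = δ/√n = 4.221/√166 = 0.3276.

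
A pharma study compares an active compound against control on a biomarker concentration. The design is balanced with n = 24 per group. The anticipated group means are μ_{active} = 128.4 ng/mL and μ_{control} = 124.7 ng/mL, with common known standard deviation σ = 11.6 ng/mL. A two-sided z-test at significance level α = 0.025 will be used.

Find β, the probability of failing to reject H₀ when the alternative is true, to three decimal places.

Standardized effect: d = |μ_{active} − μ_{control}| / σ = |128.4 − 124.7| / 11.6 = 0.3190
Noncentrality parameter: δ = d·√(n/2) = 0.3190 × √(24/2) = 1.1049
Critical value for a two-sided test at α = 0.025: z_{α/2} = 2.241.
Power = Φ(δ − 2.241) + Φ(−δ − 2.241) = Φ(-1.136) + Φ(-3.346) = 0.1279 + 0.0004 = 0.1283.
Type II error: β = 1 − power = 1 − 0.1283 = 0.8717.

β ≈ 0.872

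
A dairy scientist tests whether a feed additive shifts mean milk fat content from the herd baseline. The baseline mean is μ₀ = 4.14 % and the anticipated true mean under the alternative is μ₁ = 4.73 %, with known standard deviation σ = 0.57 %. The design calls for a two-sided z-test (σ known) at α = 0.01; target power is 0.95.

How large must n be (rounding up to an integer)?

n = 17

Standardized effect: d = |μ₁ − μ₀| / σ = |4.73 − 4.14| / 0.57 = 1.0351
Set Φ(δ − 2.576) = 0.95; then δ − 2.576 = Φ⁻¹(0.95) = 1.645, giving δ = 4.221.
(For δ > 0 the lower-tail rejection region contributes negligibly to power, so the one-term inversion is standard.)
δ = d·√n ⇒ n = (δ/d)² = (4.221 / 1.0351)² = 16.63.
Round up to the next whole unit.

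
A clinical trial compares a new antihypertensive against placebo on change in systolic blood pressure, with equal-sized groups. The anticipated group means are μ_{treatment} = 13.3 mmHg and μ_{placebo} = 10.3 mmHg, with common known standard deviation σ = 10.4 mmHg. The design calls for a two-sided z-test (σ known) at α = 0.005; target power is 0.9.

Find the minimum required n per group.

Standardized effect: d = |μ_{treatment} − μ_{placebo}| / σ = |13.3 − 10.3| / 10.4 = 0.2885
For power 0.9 need Φ(δ − z_{0.0025}) = 0.9, so δ = z_{0.0025} + z_{0.10} = 2.807 + 1.282 = 4.089.
(For δ > 0 the lower-tail rejection region contributes negligibly to power, so the one-term inversion is standard.)
δ = d·√(n/2) ⇒ n = 2(δ/d)² = 2 × (4.089 / 0.2885)² = 401.79.
Round up to the next whole unit.

n = 402 per group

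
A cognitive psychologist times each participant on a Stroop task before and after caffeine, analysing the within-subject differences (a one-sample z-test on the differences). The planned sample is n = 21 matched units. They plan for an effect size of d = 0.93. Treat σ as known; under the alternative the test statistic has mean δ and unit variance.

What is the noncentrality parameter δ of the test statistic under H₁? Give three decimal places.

δ ≈ 4.262

δ = d·√n = 0.93 × √21 = 4.2618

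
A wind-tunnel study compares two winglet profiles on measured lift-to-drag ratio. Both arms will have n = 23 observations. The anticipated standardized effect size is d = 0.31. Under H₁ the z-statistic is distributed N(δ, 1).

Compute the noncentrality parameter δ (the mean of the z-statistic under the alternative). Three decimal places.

δ = d·√(n/2) = 0.31 × √(23/2) = 1.0513

δ ≈ 1.051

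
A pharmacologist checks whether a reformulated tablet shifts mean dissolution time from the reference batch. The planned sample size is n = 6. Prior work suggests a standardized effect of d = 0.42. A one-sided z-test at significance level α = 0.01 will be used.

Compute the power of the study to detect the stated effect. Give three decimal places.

Power ≈ 0.097

Noncentrality parameter: δ = d·√n = 0.42 × √6 = 1.0288
One-sided α = 0.01 → critical value z_{0.01} = 2.326.
Power = P(Z > 2.326 − δ) = Φ(-1.298) = 0.0972.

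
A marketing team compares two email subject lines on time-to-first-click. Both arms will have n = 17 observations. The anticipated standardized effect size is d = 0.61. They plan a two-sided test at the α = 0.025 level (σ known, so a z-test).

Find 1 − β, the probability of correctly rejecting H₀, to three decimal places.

Power ≈ 0.322

Noncentrality parameter: λ = d·√(n/2) = 0.61 × √(17/2) = 1.7784
Critical value for a two-sided test at α = 0.025: z_{α/2} = 2.241.
Power = Φ(λ − 2.241) + Φ(−λ − 2.241) = Φ(-0.463) + Φ(-4.020) = 0.3217 + 0.0000 = 0.3217.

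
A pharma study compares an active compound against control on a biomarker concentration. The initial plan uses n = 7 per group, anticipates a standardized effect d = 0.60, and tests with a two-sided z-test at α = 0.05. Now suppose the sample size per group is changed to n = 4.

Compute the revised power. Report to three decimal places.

Power ≈ 0.136

With n = 4 per group: δ = d·√(n/2) = 0.60 × √(4/2) = 0.8485. Critical value z_{0.025} = 1.960.
Revised power = Φ(δ − 1.960) + Φ(−δ − 1.960) = Φ(-1.111) + Φ(-2.808) = 0.1332 + 0.0025 = 0.1357.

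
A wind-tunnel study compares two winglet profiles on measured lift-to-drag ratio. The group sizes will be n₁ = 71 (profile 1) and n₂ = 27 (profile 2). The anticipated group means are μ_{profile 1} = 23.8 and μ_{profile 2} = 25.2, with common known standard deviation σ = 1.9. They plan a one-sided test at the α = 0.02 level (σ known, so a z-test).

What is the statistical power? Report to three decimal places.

Power ≈ 0.886

Standardized effect: d = |μ_{profile 1} − μ_{profile 2}| / σ = |23.8 − 25.2| / 1.9 = 0.7368
Noncentrality parameter: δ = d / √(1/n₁ + 1/n₂) = 0.7368 / √(1/71 + 1/27) = 3.2589
Critical value for a one-sided test at α = 0.02: z_α = 2.054.
Power = Φ(δ − 2.054) = Φ(1.205) = 0.8859.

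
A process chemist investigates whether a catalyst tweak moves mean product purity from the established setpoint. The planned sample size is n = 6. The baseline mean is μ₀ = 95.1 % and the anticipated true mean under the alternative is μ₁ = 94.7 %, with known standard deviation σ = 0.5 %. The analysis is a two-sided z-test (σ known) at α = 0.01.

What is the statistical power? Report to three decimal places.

Standardized effect: d = |μ₁ − μ₀| / σ = |94.7 − 95.1| / 0.5 = 0.8000
Noncentrality parameter: δ = d·√n = 0.8000 × √6 = 1.9596
Critical value for a two-sided test at α = 0.01: z_{α/2} = 2.576.
Power = Φ(δ − 2.576) + Φ(−δ − 2.576) = Φ(-0.616) + Φ(-4.535) = 0.2689 + 0.0000 = 0.2689.

Power ≈ 0.269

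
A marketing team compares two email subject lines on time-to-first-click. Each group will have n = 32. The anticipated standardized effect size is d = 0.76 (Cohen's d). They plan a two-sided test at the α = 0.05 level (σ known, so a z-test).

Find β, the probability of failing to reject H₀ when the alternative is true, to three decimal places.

β ≈ 0.140

Noncentrality parameter: δ = d·√(n/2) = 0.76 × √(32/2) = 3.0400
Two-sided α = 0.05 → critical value z_{0.025} = 1.960.
Power = Φ(δ − 1.960) + Φ(−δ − 1.960) = Φ(1.080) + Φ(-5.000) = 0.8599 + 0.0000 = 0.8599.
Type II error: β = 1 − power = 1 − 0.8599 = 0.1401.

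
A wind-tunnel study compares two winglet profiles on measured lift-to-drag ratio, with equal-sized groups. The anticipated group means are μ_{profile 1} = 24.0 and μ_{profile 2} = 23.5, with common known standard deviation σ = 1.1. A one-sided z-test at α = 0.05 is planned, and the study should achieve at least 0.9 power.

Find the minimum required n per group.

Standardized effect: d = |μ_{profile 1} − μ_{profile 2}| / σ = |24.0 − 23.5| / 1.1 = 0.4545
For power 0.9 need Φ(δ − z_{0.05}) = 0.9, so δ = z_{0.05} + z_{0.10} = 1.645 + 1.282 = 2.926.
δ = d·√(n/2) ⇒ n = 2(δ/d)² = 2 × (2.926 / 0.4545)² = 82.90.
Rounding up, n = 83 per group.

n = 83 per group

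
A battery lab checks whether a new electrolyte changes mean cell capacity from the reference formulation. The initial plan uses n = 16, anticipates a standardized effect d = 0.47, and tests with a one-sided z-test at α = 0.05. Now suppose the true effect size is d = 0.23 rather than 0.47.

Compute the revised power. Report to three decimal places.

With d = 0.23: δ = d·√n = 0.23 × √16 = 0.9200. Critical value z_{0.05} = 1.645.
Revised power = P(Z > 1.645 − δ) = Φ(-0.725) = 0.2343.

Power ≈ 0.234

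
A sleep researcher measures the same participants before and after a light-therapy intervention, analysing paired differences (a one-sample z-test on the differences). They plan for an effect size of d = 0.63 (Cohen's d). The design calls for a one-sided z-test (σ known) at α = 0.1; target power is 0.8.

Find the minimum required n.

n = 12

For power 0.8 need Φ(δ − z_{0.1}) = 0.8, so δ = z_{0.1} + z_{0.20} = 1.282 + 0.842 = 2.123.
δ = d·√n ⇒ n = (δ/d)² = (2.123 / 0.63)² = 11.36.
Rounding up, n = 12.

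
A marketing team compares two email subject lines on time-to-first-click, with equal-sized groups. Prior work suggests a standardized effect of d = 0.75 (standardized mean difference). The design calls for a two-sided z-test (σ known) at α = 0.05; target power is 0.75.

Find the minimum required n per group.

n = 25 per group

For power 0.75 need Φ(δ − z_{0.025}) = 0.75, so δ = z_{0.025} + z_{0.25} = 1.960 + 0.674 = 2.634.
(For δ > 0 the lower-tail rejection region contributes negligibly to power, so the one-term inversion is standard.)
δ = d·√(n/2) ⇒ n = 2(δ/d)² = 2 × (2.634 / 0.75)² = 24.68.
Rounding up, n = 25 per group.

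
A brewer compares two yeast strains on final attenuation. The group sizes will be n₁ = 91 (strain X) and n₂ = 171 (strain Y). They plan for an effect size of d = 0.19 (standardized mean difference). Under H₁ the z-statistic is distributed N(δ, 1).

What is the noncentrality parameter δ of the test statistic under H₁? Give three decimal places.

δ = d / √(1/n₁ + 1/n₂) = 0.19 / √(1/91 + 1/171) = 1.4643

δ ≈ 1.464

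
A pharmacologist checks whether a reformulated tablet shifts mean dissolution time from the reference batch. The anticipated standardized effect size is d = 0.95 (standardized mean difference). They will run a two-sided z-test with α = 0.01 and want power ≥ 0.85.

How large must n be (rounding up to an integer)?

n = 15

Set Φ(δ − 2.576) = 0.85; then δ − 2.576 = Φ⁻¹(0.85) = 1.036, giving δ = 3.612.
(For δ > 0 the lower-tail rejection region contributes negligibly to power, so the one-term inversion is standard.)
δ = d·√n ⇒ n = (δ/d)² = (3.612 / 0.95)² = 14.46.
Rounding up, n = 15.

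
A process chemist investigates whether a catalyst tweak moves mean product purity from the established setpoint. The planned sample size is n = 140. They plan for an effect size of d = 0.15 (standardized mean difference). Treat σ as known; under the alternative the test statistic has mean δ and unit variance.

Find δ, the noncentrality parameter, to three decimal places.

δ ≈ 1.775

δ = d·√n = 0.15 × √140 = 1.7748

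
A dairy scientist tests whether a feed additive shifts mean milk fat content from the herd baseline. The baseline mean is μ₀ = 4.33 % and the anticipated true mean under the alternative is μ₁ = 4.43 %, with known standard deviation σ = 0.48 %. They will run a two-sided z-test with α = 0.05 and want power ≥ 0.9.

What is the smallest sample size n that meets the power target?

n = 243

Standardized effect: d = |μ₁ − μ₀| / σ = |4.43 − 4.33| / 0.48 = 0.2083
Set Φ(δ − 1.960) = 0.9; then δ − 1.960 = Φ⁻¹(0.9) = 1.282, giving δ = 3.242.
(For δ > 0 the lower-tail rejection region contributes negligibly to power, so the one-term inversion is standard.)
δ = d·√n ⇒ n = (δ/d)² = (3.242 / 0.2083)² = 242.09.
Round up to the next whole unit.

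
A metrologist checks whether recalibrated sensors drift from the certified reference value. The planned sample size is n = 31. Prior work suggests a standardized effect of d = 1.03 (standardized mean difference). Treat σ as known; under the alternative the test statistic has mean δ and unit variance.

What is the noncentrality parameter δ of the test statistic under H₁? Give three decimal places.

δ ≈ 5.735

δ = d·√n = 1.03 × √31 = 5.7348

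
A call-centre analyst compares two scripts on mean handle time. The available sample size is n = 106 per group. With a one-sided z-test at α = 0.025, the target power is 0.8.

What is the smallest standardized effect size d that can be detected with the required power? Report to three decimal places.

d ≈ 0.385

Required noncentrality: δ = z_{0.025} + z_{0.20} = 1.960 + 0.842 = 2.802.
δ = d·√(n/2) ⇒ d = δ/√(n/2) = 2.802/√(106/2) = 0.3848.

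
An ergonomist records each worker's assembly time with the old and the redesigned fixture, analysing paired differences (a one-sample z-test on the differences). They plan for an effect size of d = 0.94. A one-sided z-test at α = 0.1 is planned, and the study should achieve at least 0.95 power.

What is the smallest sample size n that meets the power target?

For power 0.95 need Φ(δ − z_{0.1}) = 0.95, so δ = z_{0.1} + z_{0.05} = 1.282 + 1.645 = 2.926.
δ = d·√n ⇒ n = (δ/d)² = (2.926 / 0.94)² = 9.69.
Round up to the next whole unit.

n = 10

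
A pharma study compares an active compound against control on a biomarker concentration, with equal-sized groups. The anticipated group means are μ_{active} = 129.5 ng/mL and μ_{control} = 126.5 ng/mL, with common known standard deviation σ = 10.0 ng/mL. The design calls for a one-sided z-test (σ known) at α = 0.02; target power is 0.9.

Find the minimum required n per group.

n = 248 per group

Standardized effect: d = |μ_{active} − μ_{control}| / σ = |129.5 − 126.5| / 10.0 = 0.3000
For power 0.9 need Φ(δ − z_{0.02}) = 0.9, so δ = z_{0.02} + z_{0.10} = 2.054 + 1.282 = 3.335.
δ = d·√(n/2) ⇒ n = 2(δ/d)² = 2 × (3.335 / 0.3000)² = 247.21.
Round up to the next whole unit.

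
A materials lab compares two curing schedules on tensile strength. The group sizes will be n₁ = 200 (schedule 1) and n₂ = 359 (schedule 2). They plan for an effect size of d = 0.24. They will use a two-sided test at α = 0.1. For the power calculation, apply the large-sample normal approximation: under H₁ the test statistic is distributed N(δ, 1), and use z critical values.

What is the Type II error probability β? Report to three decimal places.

Noncentrality parameter: δ = d / √(1/n₁ + 1/n₂) = 0.24 / √(1/200 + 1/359) = 2.7200
Critical value for a two-sided test at α = 0.1: z_{α/2} = 1.645.
Power = Φ(δ − 1.645) + Φ(−δ − 1.645) = Φ(1.075) + Φ(-4.365) = 0.8588 + 0.0000 = 0.8588.
Type II error: β = 1 − power = 1 − 0.8588 = 0.1412.

β ≈ 0.141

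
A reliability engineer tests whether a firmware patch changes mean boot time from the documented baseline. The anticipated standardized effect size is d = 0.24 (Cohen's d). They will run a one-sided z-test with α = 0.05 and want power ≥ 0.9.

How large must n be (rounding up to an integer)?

n = 149

Set Φ(δ − 1.645) = 0.9; then δ − 1.645 = Φ⁻¹(0.9) = 1.282, giving δ = 2.926.
δ = d·√n ⇒ n = (δ/d)² = (2.926 / 0.24)² = 148.68.
Rounding up, n = 149.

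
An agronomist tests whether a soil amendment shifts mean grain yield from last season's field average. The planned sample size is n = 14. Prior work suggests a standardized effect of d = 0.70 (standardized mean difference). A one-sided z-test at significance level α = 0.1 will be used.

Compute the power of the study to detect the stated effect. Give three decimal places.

Noncentrality parameter: δ = d·√n = 0.70 × √14 = 2.6192
One-sided α = 0.1 → critical value z_{0.1} = 1.282.
Power = Φ(δ − 1.282) = Φ(1.338) = 0.9095.

Power ≈ 0.909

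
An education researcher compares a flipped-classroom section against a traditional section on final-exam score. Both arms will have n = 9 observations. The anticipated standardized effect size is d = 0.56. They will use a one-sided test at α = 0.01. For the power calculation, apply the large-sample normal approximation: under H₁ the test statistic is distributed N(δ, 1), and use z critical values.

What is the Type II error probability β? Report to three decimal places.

β ≈ 0.873

Noncentrality parameter: δ = d·√(n/2) = 0.56 × √(9/2) = 1.1879
One-sided α = 0.01 → critical value z_{0.01} = 2.326.
Power = Φ(δ − 2.326) = Φ(-1.138) = 0.1275.
Type II error: β = 1 − power = 1 − 0.1275 = 0.8725.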